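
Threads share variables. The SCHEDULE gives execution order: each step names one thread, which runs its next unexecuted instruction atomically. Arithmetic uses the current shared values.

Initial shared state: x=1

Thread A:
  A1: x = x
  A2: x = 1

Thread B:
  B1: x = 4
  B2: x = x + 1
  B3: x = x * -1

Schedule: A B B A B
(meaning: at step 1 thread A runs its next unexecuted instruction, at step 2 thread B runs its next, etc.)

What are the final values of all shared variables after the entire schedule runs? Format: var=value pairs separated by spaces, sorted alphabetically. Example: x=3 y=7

Answer: x=-1

Derivation:
Step 1: thread A executes A1 (x = x). Shared: x=1. PCs: A@1 B@0
Step 2: thread B executes B1 (x = 4). Shared: x=4. PCs: A@1 B@1
Step 3: thread B executes B2 (x = x + 1). Shared: x=5. PCs: A@1 B@2
Step 4: thread A executes A2 (x = 1). Shared: x=1. PCs: A@2 B@2
Step 5: thread B executes B3 (x = x * -1). Shared: x=-1. PCs: A@2 B@3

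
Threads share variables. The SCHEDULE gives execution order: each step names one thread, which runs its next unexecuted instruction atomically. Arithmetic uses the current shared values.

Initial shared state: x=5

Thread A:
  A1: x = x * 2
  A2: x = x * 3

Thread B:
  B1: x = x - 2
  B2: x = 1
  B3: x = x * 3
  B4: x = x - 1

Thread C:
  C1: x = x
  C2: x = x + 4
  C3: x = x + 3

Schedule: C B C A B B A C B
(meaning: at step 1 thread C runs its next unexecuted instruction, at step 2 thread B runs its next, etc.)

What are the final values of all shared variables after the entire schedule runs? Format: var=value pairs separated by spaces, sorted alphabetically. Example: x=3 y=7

Answer: x=11

Derivation:
Step 1: thread C executes C1 (x = x). Shared: x=5. PCs: A@0 B@0 C@1
Step 2: thread B executes B1 (x = x - 2). Shared: x=3. PCs: A@0 B@1 C@1
Step 3: thread C executes C2 (x = x + 4). Shared: x=7. PCs: A@0 B@1 C@2
Step 4: thread A executes A1 (x = x * 2). Shared: x=14. PCs: A@1 B@1 C@2
Step 5: thread B executes B2 (x = 1). Shared: x=1. PCs: A@1 B@2 C@2
Step 6: thread B executes B3 (x = x * 3). Shared: x=3. PCs: A@1 B@3 C@2
Step 7: thread A executes A2 (x = x * 3). Shared: x=9. PCs: A@2 B@3 C@2
Step 8: thread C executes C3 (x = x + 3). Shared: x=12. PCs: A@2 B@3 C@3
Step 9: thread B executes B4 (x = x - 1). Shared: x=11. PCs: A@2 B@4 C@3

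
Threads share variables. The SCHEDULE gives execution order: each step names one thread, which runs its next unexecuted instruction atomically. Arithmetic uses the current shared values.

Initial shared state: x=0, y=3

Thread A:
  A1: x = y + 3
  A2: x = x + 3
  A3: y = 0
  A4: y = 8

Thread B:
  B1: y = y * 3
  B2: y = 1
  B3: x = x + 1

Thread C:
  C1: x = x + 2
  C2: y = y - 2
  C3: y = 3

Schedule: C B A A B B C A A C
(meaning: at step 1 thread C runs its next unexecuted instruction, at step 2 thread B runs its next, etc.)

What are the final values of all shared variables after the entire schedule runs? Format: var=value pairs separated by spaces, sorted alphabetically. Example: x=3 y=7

Answer: x=16 y=3

Derivation:
Step 1: thread C executes C1 (x = x + 2). Shared: x=2 y=3. PCs: A@0 B@0 C@1
Step 2: thread B executes B1 (y = y * 3). Shared: x=2 y=9. PCs: A@0 B@1 C@1
Step 3: thread A executes A1 (x = y + 3). Shared: x=12 y=9. PCs: A@1 B@1 C@1
Step 4: thread A executes A2 (x = x + 3). Shared: x=15 y=9. PCs: A@2 B@1 C@1
Step 5: thread B executes B2 (y = 1). Shared: x=15 y=1. PCs: A@2 B@2 C@1
Step 6: thread B executes B3 (x = x + 1). Shared: x=16 y=1. PCs: A@2 B@3 C@1
Step 7: thread C executes C2 (y = y - 2). Shared: x=16 y=-1. PCs: A@2 B@3 C@2
Step 8: thread A executes A3 (y = 0). Shared: x=16 y=0. PCs: A@3 B@3 C@2
Step 9: thread A executes A4 (y = 8). Shared: x=16 y=8. PCs: A@4 B@3 C@2
Step 10: thread C executes C3 (y = 3). Shared: x=16 y=3. PCs: A@4 B@3 C@3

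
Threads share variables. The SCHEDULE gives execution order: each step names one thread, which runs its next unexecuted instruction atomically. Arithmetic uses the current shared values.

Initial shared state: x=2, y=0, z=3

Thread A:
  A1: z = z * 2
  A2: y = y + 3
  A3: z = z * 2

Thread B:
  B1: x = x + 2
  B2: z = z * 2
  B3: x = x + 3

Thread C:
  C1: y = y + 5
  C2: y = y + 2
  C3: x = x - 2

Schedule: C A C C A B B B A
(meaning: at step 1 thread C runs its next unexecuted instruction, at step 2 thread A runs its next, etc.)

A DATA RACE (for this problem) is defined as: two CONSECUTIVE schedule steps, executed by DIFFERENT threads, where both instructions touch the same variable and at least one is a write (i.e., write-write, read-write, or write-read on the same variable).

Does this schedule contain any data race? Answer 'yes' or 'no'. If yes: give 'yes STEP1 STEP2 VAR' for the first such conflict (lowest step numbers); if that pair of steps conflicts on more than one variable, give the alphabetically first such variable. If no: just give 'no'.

Steps 1,2: C(r=y,w=y) vs A(r=z,w=z). No conflict.
Steps 2,3: A(r=z,w=z) vs C(r=y,w=y). No conflict.
Steps 3,4: same thread (C). No race.
Steps 4,5: C(r=x,w=x) vs A(r=y,w=y). No conflict.
Steps 5,6: A(r=y,w=y) vs B(r=x,w=x). No conflict.
Steps 6,7: same thread (B). No race.
Steps 7,8: same thread (B). No race.
Steps 8,9: B(r=x,w=x) vs A(r=z,w=z). No conflict.

Answer: no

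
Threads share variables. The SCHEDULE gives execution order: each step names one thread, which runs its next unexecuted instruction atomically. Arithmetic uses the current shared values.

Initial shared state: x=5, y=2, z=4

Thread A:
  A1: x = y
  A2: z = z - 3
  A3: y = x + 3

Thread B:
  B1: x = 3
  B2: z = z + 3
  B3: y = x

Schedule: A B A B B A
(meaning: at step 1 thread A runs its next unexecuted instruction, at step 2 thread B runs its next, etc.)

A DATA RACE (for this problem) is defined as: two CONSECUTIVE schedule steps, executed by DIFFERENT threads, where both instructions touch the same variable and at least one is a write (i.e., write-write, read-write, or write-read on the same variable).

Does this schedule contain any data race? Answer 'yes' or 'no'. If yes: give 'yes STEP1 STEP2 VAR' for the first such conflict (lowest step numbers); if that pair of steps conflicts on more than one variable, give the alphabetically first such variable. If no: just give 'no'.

Answer: yes 1 2 x

Derivation:
Steps 1,2: A(x = y) vs B(x = 3). RACE on x (W-W).
Steps 2,3: B(r=-,w=x) vs A(r=z,w=z). No conflict.
Steps 3,4: A(z = z - 3) vs B(z = z + 3). RACE on z (W-W).
Steps 4,5: same thread (B). No race.
Steps 5,6: B(y = x) vs A(y = x + 3). RACE on y (W-W).
First conflict at steps 1,2.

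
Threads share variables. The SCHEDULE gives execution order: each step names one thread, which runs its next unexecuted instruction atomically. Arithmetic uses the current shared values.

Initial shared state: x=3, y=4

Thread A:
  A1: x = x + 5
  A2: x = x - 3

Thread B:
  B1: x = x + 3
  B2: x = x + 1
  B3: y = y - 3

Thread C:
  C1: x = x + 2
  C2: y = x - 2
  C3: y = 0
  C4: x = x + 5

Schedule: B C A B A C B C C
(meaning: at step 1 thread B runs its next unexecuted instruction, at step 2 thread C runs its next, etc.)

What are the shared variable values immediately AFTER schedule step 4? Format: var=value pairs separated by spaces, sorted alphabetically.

Step 1: thread B executes B1 (x = x + 3). Shared: x=6 y=4. PCs: A@0 B@1 C@0
Step 2: thread C executes C1 (x = x + 2). Shared: x=8 y=4. PCs: A@0 B@1 C@1
Step 3: thread A executes A1 (x = x + 5). Shared: x=13 y=4. PCs: A@1 B@1 C@1
Step 4: thread B executes B2 (x = x + 1). Shared: x=14 y=4. PCs: A@1 B@2 C@1

Answer: x=14 y=4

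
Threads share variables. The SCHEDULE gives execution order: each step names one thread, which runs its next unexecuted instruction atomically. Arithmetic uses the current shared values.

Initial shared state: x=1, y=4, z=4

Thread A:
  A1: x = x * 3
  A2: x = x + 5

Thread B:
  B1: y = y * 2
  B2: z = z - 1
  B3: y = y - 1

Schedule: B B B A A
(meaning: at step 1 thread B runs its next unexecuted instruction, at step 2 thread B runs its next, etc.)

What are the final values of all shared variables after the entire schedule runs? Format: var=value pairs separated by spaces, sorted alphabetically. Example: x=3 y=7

Step 1: thread B executes B1 (y = y * 2). Shared: x=1 y=8 z=4. PCs: A@0 B@1
Step 2: thread B executes B2 (z = z - 1). Shared: x=1 y=8 z=3. PCs: A@0 B@2
Step 3: thread B executes B3 (y = y - 1). Shared: x=1 y=7 z=3. PCs: A@0 B@3
Step 4: thread A executes A1 (x = x * 3). Shared: x=3 y=7 z=3. PCs: A@1 B@3
Step 5: thread A executes A2 (x = x + 5). Shared: x=8 y=7 z=3. PCs: A@2 B@3

Answer: x=8 y=7 z=3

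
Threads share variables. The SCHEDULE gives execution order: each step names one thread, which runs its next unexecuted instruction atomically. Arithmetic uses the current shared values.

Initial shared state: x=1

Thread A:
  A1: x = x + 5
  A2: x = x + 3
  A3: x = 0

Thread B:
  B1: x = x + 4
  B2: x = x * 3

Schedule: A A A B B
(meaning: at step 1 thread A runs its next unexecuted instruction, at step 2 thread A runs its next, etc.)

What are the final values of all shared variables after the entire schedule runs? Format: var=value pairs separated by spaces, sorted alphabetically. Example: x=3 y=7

Answer: x=12

Derivation:
Step 1: thread A executes A1 (x = x + 5). Shared: x=6. PCs: A@1 B@0
Step 2: thread A executes A2 (x = x + 3). Shared: x=9. PCs: A@2 B@0
Step 3: thread A executes A3 (x = 0). Shared: x=0. PCs: A@3 B@0
Step 4: thread B executes B1 (x = x + 4). Shared: x=4. PCs: A@3 B@1
Step 5: thread B executes B2 (x = x * 3). Shared: x=12. PCs: A@3 B@2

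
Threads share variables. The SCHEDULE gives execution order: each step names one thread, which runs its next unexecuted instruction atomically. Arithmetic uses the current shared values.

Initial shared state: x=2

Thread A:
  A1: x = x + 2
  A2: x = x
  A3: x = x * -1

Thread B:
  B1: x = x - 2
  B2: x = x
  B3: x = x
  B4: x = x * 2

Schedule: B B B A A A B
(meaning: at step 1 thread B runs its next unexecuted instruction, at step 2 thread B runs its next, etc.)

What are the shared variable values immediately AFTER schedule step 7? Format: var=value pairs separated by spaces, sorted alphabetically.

Step 1: thread B executes B1 (x = x - 2). Shared: x=0. PCs: A@0 B@1
Step 2: thread B executes B2 (x = x). Shared: x=0. PCs: A@0 B@2
Step 3: thread B executes B3 (x = x). Shared: x=0. PCs: A@0 B@3
Step 4: thread A executes A1 (x = x + 2). Shared: x=2. PCs: A@1 B@3
Step 5: thread A executes A2 (x = x). Shared: x=2. PCs: A@2 B@3
Step 6: thread A executes A3 (x = x * -1). Shared: x=-2. PCs: A@3 B@3
Step 7: thread B executes B4 (x = x * 2). Shared: x=-4. PCs: A@3 B@4

Answer: x=-4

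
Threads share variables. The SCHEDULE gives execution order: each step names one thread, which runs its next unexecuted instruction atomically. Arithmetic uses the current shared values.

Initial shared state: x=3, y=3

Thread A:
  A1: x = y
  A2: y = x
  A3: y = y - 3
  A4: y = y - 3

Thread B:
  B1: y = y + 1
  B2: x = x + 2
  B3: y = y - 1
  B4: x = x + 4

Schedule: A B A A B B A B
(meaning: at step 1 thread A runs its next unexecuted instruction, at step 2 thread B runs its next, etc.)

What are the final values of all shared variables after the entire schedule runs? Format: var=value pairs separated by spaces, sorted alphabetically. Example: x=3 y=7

Step 1: thread A executes A1 (x = y). Shared: x=3 y=3. PCs: A@1 B@0
Step 2: thread B executes B1 (y = y + 1). Shared: x=3 y=4. PCs: A@1 B@1
Step 3: thread A executes A2 (y = x). Shared: x=3 y=3. PCs: A@2 B@1
Step 4: thread A executes A3 (y = y - 3). Shared: x=3 y=0. PCs: A@3 B@1
Step 5: thread B executes B2 (x = x + 2). Shared: x=5 y=0. PCs: A@3 B@2
Step 6: thread B executes B3 (y = y - 1). Shared: x=5 y=-1. PCs: A@3 B@3
Step 7: thread A executes A4 (y = y - 3). Shared: x=5 y=-4. PCs: A@4 B@3
Step 8: thread B executes B4 (x = x + 4). Shared: x=9 y=-4. PCs: A@4 B@4

Answer: x=9 y=-4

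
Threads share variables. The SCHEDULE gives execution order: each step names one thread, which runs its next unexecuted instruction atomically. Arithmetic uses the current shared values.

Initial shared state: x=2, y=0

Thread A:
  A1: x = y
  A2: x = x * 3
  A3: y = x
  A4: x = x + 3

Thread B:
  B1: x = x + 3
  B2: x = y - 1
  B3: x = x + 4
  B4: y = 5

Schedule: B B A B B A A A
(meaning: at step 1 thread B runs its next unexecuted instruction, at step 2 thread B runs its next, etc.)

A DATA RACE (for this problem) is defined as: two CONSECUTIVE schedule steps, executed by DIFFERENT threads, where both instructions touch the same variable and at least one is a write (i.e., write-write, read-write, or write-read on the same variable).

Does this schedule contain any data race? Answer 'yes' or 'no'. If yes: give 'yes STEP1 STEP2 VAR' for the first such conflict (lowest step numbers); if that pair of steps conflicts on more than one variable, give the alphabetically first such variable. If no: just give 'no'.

Steps 1,2: same thread (B). No race.
Steps 2,3: B(x = y - 1) vs A(x = y). RACE on x (W-W).
Steps 3,4: A(x = y) vs B(x = x + 4). RACE on x (W-W).
Steps 4,5: same thread (B). No race.
Steps 5,6: B(r=-,w=y) vs A(r=x,w=x). No conflict.
Steps 6,7: same thread (A). No race.
Steps 7,8: same thread (A). No race.
First conflict at steps 2,3.

Answer: yes 2 3 x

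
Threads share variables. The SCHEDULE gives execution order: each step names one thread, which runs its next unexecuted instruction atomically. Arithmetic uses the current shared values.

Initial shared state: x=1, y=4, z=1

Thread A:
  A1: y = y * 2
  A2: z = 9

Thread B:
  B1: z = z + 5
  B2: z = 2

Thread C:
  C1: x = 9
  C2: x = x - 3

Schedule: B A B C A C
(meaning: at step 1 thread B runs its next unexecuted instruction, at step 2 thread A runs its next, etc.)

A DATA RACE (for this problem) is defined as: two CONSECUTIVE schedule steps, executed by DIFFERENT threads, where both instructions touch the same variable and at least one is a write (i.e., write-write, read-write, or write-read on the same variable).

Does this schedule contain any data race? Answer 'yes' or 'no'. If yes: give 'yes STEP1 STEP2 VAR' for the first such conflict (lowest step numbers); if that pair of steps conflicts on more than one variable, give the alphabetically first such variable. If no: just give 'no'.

Steps 1,2: B(r=z,w=z) vs A(r=y,w=y). No conflict.
Steps 2,3: A(r=y,w=y) vs B(r=-,w=z). No conflict.
Steps 3,4: B(r=-,w=z) vs C(r=-,w=x). No conflict.
Steps 4,5: C(r=-,w=x) vs A(r=-,w=z). No conflict.
Steps 5,6: A(r=-,w=z) vs C(r=x,w=x). No conflict.

Answer: no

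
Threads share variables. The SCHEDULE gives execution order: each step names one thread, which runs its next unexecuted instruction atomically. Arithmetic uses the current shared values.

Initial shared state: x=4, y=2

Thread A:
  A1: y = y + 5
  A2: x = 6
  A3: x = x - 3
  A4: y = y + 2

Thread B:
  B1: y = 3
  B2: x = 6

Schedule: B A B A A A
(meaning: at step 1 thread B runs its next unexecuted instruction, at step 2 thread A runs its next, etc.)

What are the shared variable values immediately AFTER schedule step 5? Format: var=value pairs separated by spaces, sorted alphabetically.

Answer: x=3 y=8

Derivation:
Step 1: thread B executes B1 (y = 3). Shared: x=4 y=3. PCs: A@0 B@1
Step 2: thread A executes A1 (y = y + 5). Shared: x=4 y=8. PCs: A@1 B@1
Step 3: thread B executes B2 (x = 6). Shared: x=6 y=8. PCs: A@1 B@2
Step 4: thread A executes A2 (x = 6). Shared: x=6 y=8. PCs: A@2 B@2
Step 5: thread A executes A3 (x = x - 3). Shared: x=3 y=8. PCs: A@3 B@2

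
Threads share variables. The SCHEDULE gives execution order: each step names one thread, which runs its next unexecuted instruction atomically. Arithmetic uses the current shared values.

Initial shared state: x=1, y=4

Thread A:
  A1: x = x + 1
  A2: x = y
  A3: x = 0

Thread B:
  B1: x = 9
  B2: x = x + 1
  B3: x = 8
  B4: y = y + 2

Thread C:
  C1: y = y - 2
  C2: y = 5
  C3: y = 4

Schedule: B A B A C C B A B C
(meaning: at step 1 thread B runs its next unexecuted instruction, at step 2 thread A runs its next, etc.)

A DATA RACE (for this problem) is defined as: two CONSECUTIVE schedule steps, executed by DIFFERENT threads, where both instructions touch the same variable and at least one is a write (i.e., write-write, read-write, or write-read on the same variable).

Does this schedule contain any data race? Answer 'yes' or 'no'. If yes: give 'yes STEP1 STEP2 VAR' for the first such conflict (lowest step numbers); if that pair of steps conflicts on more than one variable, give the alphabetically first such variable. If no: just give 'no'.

Answer: yes 1 2 x

Derivation:
Steps 1,2: B(x = 9) vs A(x = x + 1). RACE on x (W-W).
Steps 2,3: A(x = x + 1) vs B(x = x + 1). RACE on x (W-W).
Steps 3,4: B(x = x + 1) vs A(x = y). RACE on x (W-W).
Steps 4,5: A(x = y) vs C(y = y - 2). RACE on y (R-W).
Steps 5,6: same thread (C). No race.
Steps 6,7: C(r=-,w=y) vs B(r=-,w=x). No conflict.
Steps 7,8: B(x = 8) vs A(x = 0). RACE on x (W-W).
Steps 8,9: A(r=-,w=x) vs B(r=y,w=y). No conflict.
Steps 9,10: B(y = y + 2) vs C(y = 4). RACE on y (W-W).
First conflict at steps 1,2.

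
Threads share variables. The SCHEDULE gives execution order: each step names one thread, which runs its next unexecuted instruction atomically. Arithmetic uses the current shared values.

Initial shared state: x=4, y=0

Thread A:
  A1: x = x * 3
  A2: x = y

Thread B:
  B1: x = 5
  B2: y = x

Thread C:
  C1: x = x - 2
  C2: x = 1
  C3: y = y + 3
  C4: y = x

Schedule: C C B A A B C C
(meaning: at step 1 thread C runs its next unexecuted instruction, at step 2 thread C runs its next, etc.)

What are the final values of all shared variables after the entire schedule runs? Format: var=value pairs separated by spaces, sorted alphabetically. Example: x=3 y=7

Answer: x=0 y=0

Derivation:
Step 1: thread C executes C1 (x = x - 2). Shared: x=2 y=0. PCs: A@0 B@0 C@1
Step 2: thread C executes C2 (x = 1). Shared: x=1 y=0. PCs: A@0 B@0 C@2
Step 3: thread B executes B1 (x = 5). Shared: x=5 y=0. PCs: A@0 B@1 C@2
Step 4: thread A executes A1 (x = x * 3). Shared: x=15 y=0. PCs: A@1 B@1 C@2
Step 5: thread A executes A2 (x = y). Shared: x=0 y=0. PCs: A@2 B@1 C@2
Step 6: thread B executes B2 (y = x). Shared: x=0 y=0. PCs: A@2 B@2 C@2
Step 7: thread C executes C3 (y = y + 3). Shared: x=0 y=3. PCs: A@2 B@2 C@3
Step 8: thread C executes C4 (y = x). Shared: x=0 y=0. PCs: A@2 B@2 C@4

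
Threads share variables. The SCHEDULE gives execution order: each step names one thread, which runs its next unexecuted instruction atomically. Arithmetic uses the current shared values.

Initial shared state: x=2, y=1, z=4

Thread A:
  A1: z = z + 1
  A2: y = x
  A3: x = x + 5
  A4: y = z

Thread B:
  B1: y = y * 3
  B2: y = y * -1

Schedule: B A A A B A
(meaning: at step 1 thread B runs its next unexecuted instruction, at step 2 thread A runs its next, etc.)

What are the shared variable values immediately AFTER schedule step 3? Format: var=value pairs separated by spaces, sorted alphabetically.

Answer: x=2 y=2 z=5

Derivation:
Step 1: thread B executes B1 (y = y * 3). Shared: x=2 y=3 z=4. PCs: A@0 B@1
Step 2: thread A executes A1 (z = z + 1). Shared: x=2 y=3 z=5. PCs: A@1 B@1
Step 3: thread A executes A2 (y = x). Shared: x=2 y=2 z=5. PCs: A@2 B@1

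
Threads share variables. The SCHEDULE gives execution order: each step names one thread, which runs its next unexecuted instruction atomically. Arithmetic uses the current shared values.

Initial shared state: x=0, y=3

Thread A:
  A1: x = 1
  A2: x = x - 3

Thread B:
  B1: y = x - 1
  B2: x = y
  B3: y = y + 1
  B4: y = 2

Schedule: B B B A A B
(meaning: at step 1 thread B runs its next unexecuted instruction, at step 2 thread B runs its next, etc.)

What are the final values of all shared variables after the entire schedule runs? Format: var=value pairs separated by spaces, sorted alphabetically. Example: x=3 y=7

Step 1: thread B executes B1 (y = x - 1). Shared: x=0 y=-1. PCs: A@0 B@1
Step 2: thread B executes B2 (x = y). Shared: x=-1 y=-1. PCs: A@0 B@2
Step 3: thread B executes B3 (y = y + 1). Shared: x=-1 y=0. PCs: A@0 B@3
Step 4: thread A executes A1 (x = 1). Shared: x=1 y=0. PCs: A@1 B@3
Step 5: thread A executes A2 (x = x - 3). Shared: x=-2 y=0. PCs: A@2 B@3
Step 6: thread B executes B4 (y = 2). Shared: x=-2 y=2. PCs: A@2 B@4

Answer: x=-2 y=2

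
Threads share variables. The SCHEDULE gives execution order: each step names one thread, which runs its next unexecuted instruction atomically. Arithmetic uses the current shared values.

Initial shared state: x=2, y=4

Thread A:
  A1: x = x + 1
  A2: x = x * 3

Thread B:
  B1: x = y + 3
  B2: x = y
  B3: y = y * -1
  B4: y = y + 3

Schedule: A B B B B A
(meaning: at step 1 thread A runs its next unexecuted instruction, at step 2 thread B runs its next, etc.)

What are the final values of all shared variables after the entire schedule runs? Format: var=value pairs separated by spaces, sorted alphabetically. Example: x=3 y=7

Answer: x=12 y=-1

Derivation:
Step 1: thread A executes A1 (x = x + 1). Shared: x=3 y=4. PCs: A@1 B@0
Step 2: thread B executes B1 (x = y + 3). Shared: x=7 y=4. PCs: A@1 B@1
Step 3: thread B executes B2 (x = y). Shared: x=4 y=4. PCs: A@1 B@2
Step 4: thread B executes B3 (y = y * -1). Shared: x=4 y=-4. PCs: A@1 B@3
Step 5: thread B executes B4 (y = y + 3). Shared: x=4 y=-1. PCs: A@1 B@4
Step 6: thread A executes A2 (x = x * 3). Shared: x=12 y=-1. PCs: A@2 B@4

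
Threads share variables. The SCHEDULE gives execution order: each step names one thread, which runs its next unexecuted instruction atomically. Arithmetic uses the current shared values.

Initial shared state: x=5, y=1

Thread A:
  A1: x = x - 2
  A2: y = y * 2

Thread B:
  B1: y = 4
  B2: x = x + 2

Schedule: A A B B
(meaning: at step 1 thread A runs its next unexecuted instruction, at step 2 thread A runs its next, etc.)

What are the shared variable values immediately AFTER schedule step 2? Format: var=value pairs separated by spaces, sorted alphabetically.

Answer: x=3 y=2

Derivation:
Step 1: thread A executes A1 (x = x - 2). Shared: x=3 y=1. PCs: A@1 B@0
Step 2: thread A executes A2 (y = y * 2). Shared: x=3 y=2. PCs: A@2 B@0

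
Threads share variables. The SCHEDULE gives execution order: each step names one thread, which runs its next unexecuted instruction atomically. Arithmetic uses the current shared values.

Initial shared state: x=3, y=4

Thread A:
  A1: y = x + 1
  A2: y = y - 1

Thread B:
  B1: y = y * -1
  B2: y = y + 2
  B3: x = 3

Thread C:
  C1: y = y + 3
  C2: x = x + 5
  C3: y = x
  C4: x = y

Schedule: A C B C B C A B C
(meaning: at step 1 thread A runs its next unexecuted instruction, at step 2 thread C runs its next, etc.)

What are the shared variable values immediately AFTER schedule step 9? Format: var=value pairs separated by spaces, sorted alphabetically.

Step 1: thread A executes A1 (y = x + 1). Shared: x=3 y=4. PCs: A@1 B@0 C@0
Step 2: thread C executes C1 (y = y + 3). Shared: x=3 y=7. PCs: A@1 B@0 C@1
Step 3: thread B executes B1 (y = y * -1). Shared: x=3 y=-7. PCs: A@1 B@1 C@1
Step 4: thread C executes C2 (x = x + 5). Shared: x=8 y=-7. PCs: A@1 B@1 C@2
Step 5: thread B executes B2 (y = y + 2). Shared: x=8 y=-5. PCs: A@1 B@2 C@2
Step 6: thread C executes C3 (y = x). Shared: x=8 y=8. PCs: A@1 B@2 C@3
Step 7: thread A executes A2 (y = y - 1). Shared: x=8 y=7. PCs: A@2 B@2 C@3
Step 8: thread B executes B3 (x = 3). Shared: x=3 y=7. PCs: A@2 B@3 C@3
Step 9: thread C executes C4 (x = y). Shared: x=7 y=7. PCs: A@2 B@3 C@4

Answer: x=7 y=7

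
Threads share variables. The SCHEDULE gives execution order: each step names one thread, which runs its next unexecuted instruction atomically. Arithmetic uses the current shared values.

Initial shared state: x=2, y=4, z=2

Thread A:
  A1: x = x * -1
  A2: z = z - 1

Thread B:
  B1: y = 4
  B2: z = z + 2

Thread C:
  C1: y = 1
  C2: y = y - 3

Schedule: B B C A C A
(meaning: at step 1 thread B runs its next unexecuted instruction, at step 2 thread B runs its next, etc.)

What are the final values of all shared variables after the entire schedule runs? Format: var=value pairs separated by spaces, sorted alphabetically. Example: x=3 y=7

Step 1: thread B executes B1 (y = 4). Shared: x=2 y=4 z=2. PCs: A@0 B@1 C@0
Step 2: thread B executes B2 (z = z + 2). Shared: x=2 y=4 z=4. PCs: A@0 B@2 C@0
Step 3: thread C executes C1 (y = 1). Shared: x=2 y=1 z=4. PCs: A@0 B@2 C@1
Step 4: thread A executes A1 (x = x * -1). Shared: x=-2 y=1 z=4. PCs: A@1 B@2 C@1
Step 5: thread C executes C2 (y = y - 3). Shared: x=-2 y=-2 z=4. PCs: A@1 B@2 C@2
Step 6: thread A executes A2 (z = z - 1). Shared: x=-2 y=-2 z=3. PCs: A@2 B@2 C@2

Answer: x=-2 y=-2 z=3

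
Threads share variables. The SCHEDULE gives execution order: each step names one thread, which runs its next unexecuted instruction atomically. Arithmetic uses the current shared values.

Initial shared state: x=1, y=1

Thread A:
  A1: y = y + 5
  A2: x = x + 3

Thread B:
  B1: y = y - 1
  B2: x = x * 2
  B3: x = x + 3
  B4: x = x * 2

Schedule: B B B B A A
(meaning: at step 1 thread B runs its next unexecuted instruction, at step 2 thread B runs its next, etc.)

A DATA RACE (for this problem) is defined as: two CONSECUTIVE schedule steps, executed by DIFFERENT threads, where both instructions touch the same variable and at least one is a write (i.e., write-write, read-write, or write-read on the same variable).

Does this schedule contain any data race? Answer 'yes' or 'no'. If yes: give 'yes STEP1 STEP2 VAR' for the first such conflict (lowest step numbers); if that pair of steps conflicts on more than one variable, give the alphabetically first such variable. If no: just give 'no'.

Steps 1,2: same thread (B). No race.
Steps 2,3: same thread (B). No race.
Steps 3,4: same thread (B). No race.
Steps 4,5: B(r=x,w=x) vs A(r=y,w=y). No conflict.
Steps 5,6: same thread (A). No race.

Answer: no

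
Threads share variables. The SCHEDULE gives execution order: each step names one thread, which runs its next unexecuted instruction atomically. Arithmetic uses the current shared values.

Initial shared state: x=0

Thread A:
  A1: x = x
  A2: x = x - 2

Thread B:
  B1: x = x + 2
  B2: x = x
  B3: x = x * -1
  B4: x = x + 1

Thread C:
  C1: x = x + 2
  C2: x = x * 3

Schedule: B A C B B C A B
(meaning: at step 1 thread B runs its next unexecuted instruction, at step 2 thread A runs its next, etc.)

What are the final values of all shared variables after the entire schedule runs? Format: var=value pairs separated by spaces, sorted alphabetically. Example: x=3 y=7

Step 1: thread B executes B1 (x = x + 2). Shared: x=2. PCs: A@0 B@1 C@0
Step 2: thread A executes A1 (x = x). Shared: x=2. PCs: A@1 B@1 C@0
Step 3: thread C executes C1 (x = x + 2). Shared: x=4. PCs: A@1 B@1 C@1
Step 4: thread B executes B2 (x = x). Shared: x=4. PCs: A@1 B@2 C@1
Step 5: thread B executes B3 (x = x * -1). Shared: x=-4. PCs: A@1 B@3 C@1
Step 6: thread C executes C2 (x = x * 3). Shared: x=-12. PCs: A@1 B@3 C@2
Step 7: thread A executes A2 (x = x - 2). Shared: x=-14. PCs: A@2 B@3 C@2
Step 8: thread B executes B4 (x = x + 1). Shared: x=-13. PCs: A@2 B@4 C@2

Answer: x=-13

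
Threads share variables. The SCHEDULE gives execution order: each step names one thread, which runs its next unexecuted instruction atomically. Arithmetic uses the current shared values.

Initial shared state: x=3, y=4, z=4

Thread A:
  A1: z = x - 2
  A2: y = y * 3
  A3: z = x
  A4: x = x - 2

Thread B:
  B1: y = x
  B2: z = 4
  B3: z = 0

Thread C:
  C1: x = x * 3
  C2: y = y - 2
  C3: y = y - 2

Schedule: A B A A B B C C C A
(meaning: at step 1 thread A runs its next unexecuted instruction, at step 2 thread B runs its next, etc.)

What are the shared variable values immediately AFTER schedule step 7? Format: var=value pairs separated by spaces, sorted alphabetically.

Step 1: thread A executes A1 (z = x - 2). Shared: x=3 y=4 z=1. PCs: A@1 B@0 C@0
Step 2: thread B executes B1 (y = x). Shared: x=3 y=3 z=1. PCs: A@1 B@1 C@0
Step 3: thread A executes A2 (y = y * 3). Shared: x=3 y=9 z=1. PCs: A@2 B@1 C@0
Step 4: thread A executes A3 (z = x). Shared: x=3 y=9 z=3. PCs: A@3 B@1 C@0
Step 5: thread B executes B2 (z = 4). Shared: x=3 y=9 z=4. PCs: A@3 B@2 C@0
Step 6: thread B executes B3 (z = 0). Shared: x=3 y=9 z=0. PCs: A@3 B@3 C@0
Step 7: thread C executes C1 (x = x * 3). Shared: x=9 y=9 z=0. PCs: A@3 B@3 C@1

Answer: x=9 y=9 z=0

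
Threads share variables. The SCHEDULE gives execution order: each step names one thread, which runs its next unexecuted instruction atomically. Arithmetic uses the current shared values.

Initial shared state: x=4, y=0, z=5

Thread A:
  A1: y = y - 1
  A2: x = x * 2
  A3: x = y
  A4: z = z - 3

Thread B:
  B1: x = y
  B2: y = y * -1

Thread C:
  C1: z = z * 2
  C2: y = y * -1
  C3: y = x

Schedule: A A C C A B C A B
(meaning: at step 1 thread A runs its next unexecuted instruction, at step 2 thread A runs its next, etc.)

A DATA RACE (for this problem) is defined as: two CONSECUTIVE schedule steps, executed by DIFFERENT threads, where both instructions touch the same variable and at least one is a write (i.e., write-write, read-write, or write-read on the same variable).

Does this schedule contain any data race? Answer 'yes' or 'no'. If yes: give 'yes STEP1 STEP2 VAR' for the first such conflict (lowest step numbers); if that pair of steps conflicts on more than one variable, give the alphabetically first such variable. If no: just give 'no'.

Answer: yes 4 5 y

Derivation:
Steps 1,2: same thread (A). No race.
Steps 2,3: A(r=x,w=x) vs C(r=z,w=z). No conflict.
Steps 3,4: same thread (C). No race.
Steps 4,5: C(y = y * -1) vs A(x = y). RACE on y (W-R).
Steps 5,6: A(x = y) vs B(x = y). RACE on x (W-W).
Steps 6,7: B(x = y) vs C(y = x). RACE on x (W-R), y (R-W). Multiple vars; alphabetically first is x.
Steps 7,8: C(r=x,w=y) vs A(r=z,w=z). No conflict.
Steps 8,9: A(r=z,w=z) vs B(r=y,w=y). No conflict.
First conflict at steps 4,5.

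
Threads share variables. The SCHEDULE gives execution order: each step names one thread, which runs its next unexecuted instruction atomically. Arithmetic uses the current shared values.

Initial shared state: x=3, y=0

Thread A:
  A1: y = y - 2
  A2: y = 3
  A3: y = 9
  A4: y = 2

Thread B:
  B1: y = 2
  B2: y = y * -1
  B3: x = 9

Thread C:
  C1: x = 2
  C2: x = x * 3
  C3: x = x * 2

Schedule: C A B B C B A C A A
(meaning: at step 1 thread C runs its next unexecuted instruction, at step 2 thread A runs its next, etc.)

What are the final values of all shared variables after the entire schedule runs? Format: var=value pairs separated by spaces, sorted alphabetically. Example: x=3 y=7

Step 1: thread C executes C1 (x = 2). Shared: x=2 y=0. PCs: A@0 B@0 C@1
Step 2: thread A executes A1 (y = y - 2). Shared: x=2 y=-2. PCs: A@1 B@0 C@1
Step 3: thread B executes B1 (y = 2). Shared: x=2 y=2. PCs: A@1 B@1 C@1
Step 4: thread B executes B2 (y = y * -1). Shared: x=2 y=-2. PCs: A@1 B@2 C@1
Step 5: thread C executes C2 (x = x * 3). Shared: x=6 y=-2. PCs: A@1 B@2 C@2
Step 6: thread B executes B3 (x = 9). Shared: x=9 y=-2. PCs: A@1 B@3 C@2
Step 7: thread A executes A2 (y = 3). Shared: x=9 y=3. PCs: A@2 B@3 C@2
Step 8: thread C executes C3 (x = x * 2). Shared: x=18 y=3. PCs: A@2 B@3 C@3
Step 9: thread A executes A3 (y = 9). Shared: x=18 y=9. PCs: A@3 B@3 C@3
Step 10: thread A executes A4 (y = 2). Shared: x=18 y=2. PCs: A@4 B@3 C@3

Answer: x=18 y=2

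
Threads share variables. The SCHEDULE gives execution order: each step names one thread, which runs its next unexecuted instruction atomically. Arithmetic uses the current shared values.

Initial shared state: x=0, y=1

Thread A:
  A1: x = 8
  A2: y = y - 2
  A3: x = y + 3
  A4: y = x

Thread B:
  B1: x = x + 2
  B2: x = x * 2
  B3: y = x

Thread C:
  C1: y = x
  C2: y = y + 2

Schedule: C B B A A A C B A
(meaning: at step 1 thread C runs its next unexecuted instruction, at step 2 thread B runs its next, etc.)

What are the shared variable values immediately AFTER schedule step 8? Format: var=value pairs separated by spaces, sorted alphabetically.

Answer: x=1 y=1

Derivation:
Step 1: thread C executes C1 (y = x). Shared: x=0 y=0. PCs: A@0 B@0 C@1
Step 2: thread B executes B1 (x = x + 2). Shared: x=2 y=0. PCs: A@0 B@1 C@1
Step 3: thread B executes B2 (x = x * 2). Shared: x=4 y=0. PCs: A@0 B@2 C@1
Step 4: thread A executes A1 (x = 8). Shared: x=8 y=0. PCs: A@1 B@2 C@1
Step 5: thread A executes A2 (y = y - 2). Shared: x=8 y=-2. PCs: A@2 B@2 C@1
Step 6: thread A executes A3 (x = y + 3). Shared: x=1 y=-2. PCs: A@3 B@2 C@1
Step 7: thread C executes C2 (y = y + 2). Shared: x=1 y=0. PCs: A@3 B@2 C@2
Step 8: thread B executes B3 (y = x). Shared: x=1 y=1. PCs: A@3 B@3 C@2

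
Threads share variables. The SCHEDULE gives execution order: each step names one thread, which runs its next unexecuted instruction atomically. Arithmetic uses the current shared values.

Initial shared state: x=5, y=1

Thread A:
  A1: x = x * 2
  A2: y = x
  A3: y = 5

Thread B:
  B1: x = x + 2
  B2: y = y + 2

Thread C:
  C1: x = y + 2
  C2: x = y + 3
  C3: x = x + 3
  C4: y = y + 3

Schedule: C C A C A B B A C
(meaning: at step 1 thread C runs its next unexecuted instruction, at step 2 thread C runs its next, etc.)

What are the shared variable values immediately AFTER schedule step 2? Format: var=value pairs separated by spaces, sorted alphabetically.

Answer: x=4 y=1

Derivation:
Step 1: thread C executes C1 (x = y + 2). Shared: x=3 y=1. PCs: A@0 B@0 C@1
Step 2: thread C executes C2 (x = y + 3). Shared: x=4 y=1. PCs: A@0 B@0 C@2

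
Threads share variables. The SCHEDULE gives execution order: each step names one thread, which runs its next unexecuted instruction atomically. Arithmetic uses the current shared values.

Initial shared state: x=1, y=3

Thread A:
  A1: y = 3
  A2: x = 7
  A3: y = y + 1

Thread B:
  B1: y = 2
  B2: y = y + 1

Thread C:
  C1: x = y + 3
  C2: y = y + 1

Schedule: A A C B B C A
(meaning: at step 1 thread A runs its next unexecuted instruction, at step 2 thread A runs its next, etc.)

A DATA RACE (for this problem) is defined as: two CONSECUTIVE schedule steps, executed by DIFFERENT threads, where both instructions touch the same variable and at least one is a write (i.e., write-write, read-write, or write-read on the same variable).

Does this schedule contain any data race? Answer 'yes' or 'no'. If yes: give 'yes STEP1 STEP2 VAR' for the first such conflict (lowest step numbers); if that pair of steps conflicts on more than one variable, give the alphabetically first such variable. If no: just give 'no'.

Steps 1,2: same thread (A). No race.
Steps 2,3: A(x = 7) vs C(x = y + 3). RACE on x (W-W).
Steps 3,4: C(x = y + 3) vs B(y = 2). RACE on y (R-W).
Steps 4,5: same thread (B). No race.
Steps 5,6: B(y = y + 1) vs C(y = y + 1). RACE on y (W-W).
Steps 6,7: C(y = y + 1) vs A(y = y + 1). RACE on y (W-W).
First conflict at steps 2,3.

Answer: yes 2 3 x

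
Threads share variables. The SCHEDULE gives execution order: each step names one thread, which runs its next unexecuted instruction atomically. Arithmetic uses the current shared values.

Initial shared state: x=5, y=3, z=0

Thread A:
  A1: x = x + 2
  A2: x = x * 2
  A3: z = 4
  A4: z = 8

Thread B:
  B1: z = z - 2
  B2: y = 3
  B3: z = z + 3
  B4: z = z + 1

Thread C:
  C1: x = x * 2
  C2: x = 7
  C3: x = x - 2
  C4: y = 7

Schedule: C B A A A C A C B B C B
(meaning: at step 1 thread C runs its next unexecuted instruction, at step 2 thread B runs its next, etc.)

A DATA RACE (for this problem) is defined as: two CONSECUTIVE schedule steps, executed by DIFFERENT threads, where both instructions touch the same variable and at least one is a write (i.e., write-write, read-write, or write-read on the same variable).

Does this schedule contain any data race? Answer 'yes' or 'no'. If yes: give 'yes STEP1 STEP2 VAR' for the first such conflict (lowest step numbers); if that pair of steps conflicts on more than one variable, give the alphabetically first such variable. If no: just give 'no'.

Steps 1,2: C(r=x,w=x) vs B(r=z,w=z). No conflict.
Steps 2,3: B(r=z,w=z) vs A(r=x,w=x). No conflict.
Steps 3,4: same thread (A). No race.
Steps 4,5: same thread (A). No race.
Steps 5,6: A(r=-,w=z) vs C(r=-,w=x). No conflict.
Steps 6,7: C(r=-,w=x) vs A(r=-,w=z). No conflict.
Steps 7,8: A(r=-,w=z) vs C(r=x,w=x). No conflict.
Steps 8,9: C(r=x,w=x) vs B(r=-,w=y). No conflict.
Steps 9,10: same thread (B). No race.
Steps 10,11: B(r=z,w=z) vs C(r=-,w=y). No conflict.
Steps 11,12: C(r=-,w=y) vs B(r=z,w=z). No conflict.

Answer: no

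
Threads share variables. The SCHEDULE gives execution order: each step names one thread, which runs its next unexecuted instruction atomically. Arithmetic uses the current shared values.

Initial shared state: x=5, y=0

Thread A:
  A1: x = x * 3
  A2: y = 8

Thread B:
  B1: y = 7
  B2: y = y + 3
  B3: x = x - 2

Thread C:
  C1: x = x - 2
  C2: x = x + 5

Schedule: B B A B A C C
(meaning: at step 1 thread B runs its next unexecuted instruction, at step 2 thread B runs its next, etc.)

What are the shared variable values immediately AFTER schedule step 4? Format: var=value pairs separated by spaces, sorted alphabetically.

Answer: x=13 y=10

Derivation:
Step 1: thread B executes B1 (y = 7). Shared: x=5 y=7. PCs: A@0 B@1 C@0
Step 2: thread B executes B2 (y = y + 3). Shared: x=5 y=10. PCs: A@0 B@2 C@0
Step 3: thread A executes A1 (x = x * 3). Shared: x=15 y=10. PCs: A@1 B@2 C@0
Step 4: thread B executes B3 (x = x - 2). Shared: x=13 y=10. PCs: A@1 B@3 C@0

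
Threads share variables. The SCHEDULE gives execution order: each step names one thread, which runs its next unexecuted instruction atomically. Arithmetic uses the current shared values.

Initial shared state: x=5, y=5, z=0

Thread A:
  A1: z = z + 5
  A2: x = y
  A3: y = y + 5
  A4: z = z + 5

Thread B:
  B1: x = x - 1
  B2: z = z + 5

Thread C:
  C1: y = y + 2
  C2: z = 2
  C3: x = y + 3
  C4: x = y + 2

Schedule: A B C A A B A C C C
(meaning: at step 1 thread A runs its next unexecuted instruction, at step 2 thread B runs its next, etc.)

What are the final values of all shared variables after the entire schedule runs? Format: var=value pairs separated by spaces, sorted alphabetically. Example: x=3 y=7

Step 1: thread A executes A1 (z = z + 5). Shared: x=5 y=5 z=5. PCs: A@1 B@0 C@0
Step 2: thread B executes B1 (x = x - 1). Shared: x=4 y=5 z=5. PCs: A@1 B@1 C@0
Step 3: thread C executes C1 (y = y + 2). Shared: x=4 y=7 z=5. PCs: A@1 B@1 C@1
Step 4: thread A executes A2 (x = y). Shared: x=7 y=7 z=5. PCs: A@2 B@1 C@1
Step 5: thread A executes A3 (y = y + 5). Shared: x=7 y=12 z=5. PCs: A@3 B@1 C@1
Step 6: thread B executes B2 (z = z + 5). Shared: x=7 y=12 z=10. PCs: A@3 B@2 C@1
Step 7: thread A executes A4 (z = z + 5). Shared: x=7 y=12 z=15. PCs: A@4 B@2 C@1
Step 8: thread C executes C2 (z = 2). Shared: x=7 y=12 z=2. PCs: A@4 B@2 C@2
Step 9: thread C executes C3 (x = y + 3). Shared: x=15 y=12 z=2. PCs: A@4 B@2 C@3
Step 10: thread C executes C4 (x = y + 2). Shared: x=14 y=12 z=2. PCs: A@4 B@2 C@4

Answer: x=14 y=12 z=2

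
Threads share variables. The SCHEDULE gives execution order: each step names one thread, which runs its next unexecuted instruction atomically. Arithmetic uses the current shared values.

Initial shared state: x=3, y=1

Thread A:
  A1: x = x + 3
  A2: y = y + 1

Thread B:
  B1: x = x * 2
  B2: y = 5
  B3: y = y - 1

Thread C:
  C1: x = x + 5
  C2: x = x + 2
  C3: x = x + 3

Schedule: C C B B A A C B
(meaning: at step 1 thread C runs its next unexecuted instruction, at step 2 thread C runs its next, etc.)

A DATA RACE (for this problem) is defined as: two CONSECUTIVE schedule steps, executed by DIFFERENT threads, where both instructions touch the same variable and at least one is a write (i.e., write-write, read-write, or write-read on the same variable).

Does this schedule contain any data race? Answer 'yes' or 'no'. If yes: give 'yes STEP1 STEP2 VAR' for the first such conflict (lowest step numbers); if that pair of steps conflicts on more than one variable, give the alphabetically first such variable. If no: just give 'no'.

Answer: yes 2 3 x

Derivation:
Steps 1,2: same thread (C). No race.
Steps 2,3: C(x = x + 2) vs B(x = x * 2). RACE on x (W-W).
Steps 3,4: same thread (B). No race.
Steps 4,5: B(r=-,w=y) vs A(r=x,w=x). No conflict.
Steps 5,6: same thread (A). No race.
Steps 6,7: A(r=y,w=y) vs C(r=x,w=x). No conflict.
Steps 7,8: C(r=x,w=x) vs B(r=y,w=y). No conflict.
First conflict at steps 2,3.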